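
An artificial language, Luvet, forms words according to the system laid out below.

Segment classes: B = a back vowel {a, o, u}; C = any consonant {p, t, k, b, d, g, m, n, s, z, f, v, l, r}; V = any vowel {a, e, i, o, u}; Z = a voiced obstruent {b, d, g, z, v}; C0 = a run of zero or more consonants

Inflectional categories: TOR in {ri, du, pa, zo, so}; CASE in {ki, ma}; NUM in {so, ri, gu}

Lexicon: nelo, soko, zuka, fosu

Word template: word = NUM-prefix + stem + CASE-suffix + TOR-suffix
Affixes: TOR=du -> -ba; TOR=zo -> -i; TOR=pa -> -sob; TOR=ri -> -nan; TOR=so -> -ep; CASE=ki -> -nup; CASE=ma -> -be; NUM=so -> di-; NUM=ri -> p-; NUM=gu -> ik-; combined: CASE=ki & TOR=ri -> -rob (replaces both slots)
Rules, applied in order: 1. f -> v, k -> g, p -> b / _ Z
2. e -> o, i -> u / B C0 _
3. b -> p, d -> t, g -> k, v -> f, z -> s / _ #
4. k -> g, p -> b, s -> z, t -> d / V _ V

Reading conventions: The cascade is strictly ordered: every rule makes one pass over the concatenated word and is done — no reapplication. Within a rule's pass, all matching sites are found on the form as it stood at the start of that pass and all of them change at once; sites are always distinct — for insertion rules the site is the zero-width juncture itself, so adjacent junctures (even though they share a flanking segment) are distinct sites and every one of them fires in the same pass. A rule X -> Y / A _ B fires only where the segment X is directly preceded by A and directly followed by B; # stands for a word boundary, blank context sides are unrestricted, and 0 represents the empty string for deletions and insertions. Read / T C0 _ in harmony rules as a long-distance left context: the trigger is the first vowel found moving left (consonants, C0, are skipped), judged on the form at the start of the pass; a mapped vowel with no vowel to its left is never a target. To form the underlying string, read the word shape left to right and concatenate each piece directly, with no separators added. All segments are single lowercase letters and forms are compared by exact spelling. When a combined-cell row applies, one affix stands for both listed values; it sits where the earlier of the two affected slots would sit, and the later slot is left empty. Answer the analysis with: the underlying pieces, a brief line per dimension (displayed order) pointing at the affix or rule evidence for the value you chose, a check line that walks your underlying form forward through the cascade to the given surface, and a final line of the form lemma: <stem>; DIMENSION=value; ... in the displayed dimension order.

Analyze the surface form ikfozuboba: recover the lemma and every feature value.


underlying: ik-fosu-be-ba
TOR=du - signalled by the affix -ba
CASE=ma - signalled by the affix -be
NUM=gu - signalled by the affix ik-
check: ikfosubeba -> ikfosubeba -> ikfosuboba -> ikfosuboba -> ikfozuboba
lemma: fosu; TOR=du; CASE=ma; NUM=gu


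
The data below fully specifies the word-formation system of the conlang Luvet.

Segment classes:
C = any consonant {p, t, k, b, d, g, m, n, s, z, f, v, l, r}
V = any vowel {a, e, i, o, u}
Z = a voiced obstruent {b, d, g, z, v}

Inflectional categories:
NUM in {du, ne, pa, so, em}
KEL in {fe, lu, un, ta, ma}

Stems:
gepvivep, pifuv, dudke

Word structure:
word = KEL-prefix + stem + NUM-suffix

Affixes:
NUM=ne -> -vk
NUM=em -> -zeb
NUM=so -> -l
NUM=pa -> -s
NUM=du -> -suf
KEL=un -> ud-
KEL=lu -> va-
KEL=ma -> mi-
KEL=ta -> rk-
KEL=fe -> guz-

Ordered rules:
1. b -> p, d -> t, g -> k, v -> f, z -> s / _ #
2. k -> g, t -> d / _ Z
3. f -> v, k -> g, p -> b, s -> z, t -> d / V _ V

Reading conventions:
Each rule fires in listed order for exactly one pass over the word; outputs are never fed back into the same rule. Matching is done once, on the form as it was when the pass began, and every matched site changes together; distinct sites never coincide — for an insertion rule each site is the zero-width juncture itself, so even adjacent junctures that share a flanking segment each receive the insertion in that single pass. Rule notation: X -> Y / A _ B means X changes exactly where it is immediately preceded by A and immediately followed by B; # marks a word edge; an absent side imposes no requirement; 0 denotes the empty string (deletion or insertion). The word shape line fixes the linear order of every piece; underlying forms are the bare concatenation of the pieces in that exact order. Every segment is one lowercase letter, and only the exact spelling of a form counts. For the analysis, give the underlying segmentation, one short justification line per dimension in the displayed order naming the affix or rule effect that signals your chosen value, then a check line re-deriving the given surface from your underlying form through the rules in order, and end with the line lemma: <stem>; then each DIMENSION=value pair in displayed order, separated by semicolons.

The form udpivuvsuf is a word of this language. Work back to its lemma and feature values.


underlying: ud-pifuv-suf
NUM=du - signalled by the affix -suf
KEL=un - signalled by the affix ud-
check: udpifuvsuf -> udpifuvsuf -> udpifuvsuf -> udpivuvsuf
lemma: pifuv; NUM=du; KEL=un


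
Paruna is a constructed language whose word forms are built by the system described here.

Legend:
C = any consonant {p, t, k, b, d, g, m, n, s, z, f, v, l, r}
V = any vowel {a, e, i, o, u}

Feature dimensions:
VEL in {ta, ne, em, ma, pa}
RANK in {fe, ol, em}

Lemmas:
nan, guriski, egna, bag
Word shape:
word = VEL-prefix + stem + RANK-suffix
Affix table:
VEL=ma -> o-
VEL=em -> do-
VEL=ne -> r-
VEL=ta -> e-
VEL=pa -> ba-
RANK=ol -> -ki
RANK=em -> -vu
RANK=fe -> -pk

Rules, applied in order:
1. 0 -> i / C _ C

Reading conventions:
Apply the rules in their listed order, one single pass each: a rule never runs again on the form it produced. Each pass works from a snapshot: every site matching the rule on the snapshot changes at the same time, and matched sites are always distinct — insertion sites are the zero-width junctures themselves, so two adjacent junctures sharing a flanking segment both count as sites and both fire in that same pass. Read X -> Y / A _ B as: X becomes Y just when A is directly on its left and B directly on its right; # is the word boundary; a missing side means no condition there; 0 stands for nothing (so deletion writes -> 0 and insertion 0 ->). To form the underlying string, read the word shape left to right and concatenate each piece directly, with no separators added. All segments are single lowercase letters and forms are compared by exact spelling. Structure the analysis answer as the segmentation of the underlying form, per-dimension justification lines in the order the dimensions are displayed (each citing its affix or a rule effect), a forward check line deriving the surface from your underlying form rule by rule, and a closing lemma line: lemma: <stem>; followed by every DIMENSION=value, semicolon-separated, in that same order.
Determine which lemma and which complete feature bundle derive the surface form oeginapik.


underlying: o-egna-pk
VEL=ma - signalled by the affix o-
RANK=fe - signalled by the affix -pk
check: oegnapk -> oeginapik
lemma: egna; VEL=ma; RANK=fe


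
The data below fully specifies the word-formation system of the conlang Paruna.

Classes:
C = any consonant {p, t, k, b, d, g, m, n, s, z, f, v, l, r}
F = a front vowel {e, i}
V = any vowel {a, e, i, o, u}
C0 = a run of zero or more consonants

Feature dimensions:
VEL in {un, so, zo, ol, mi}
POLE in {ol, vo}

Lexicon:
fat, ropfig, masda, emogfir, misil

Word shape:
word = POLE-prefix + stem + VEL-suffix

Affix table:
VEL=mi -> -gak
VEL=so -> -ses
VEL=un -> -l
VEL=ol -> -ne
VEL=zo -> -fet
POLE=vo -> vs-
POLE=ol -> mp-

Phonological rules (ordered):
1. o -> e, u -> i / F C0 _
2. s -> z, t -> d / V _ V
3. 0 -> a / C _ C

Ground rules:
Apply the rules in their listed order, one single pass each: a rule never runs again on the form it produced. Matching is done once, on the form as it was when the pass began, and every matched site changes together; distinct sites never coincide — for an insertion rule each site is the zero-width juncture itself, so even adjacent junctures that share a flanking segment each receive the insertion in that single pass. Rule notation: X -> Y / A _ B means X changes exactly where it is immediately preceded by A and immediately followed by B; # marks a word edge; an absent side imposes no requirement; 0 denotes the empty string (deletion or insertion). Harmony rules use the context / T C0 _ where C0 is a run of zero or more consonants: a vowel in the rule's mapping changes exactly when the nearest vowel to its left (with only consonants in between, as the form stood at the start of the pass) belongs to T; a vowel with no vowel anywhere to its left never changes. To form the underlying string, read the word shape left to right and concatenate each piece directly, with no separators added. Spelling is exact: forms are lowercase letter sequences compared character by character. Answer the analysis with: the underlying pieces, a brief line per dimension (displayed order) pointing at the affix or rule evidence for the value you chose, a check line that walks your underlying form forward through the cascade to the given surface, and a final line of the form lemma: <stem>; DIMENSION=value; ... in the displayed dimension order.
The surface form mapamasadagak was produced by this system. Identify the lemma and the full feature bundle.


underlying: mp-masda-gak
VEL=mi - signalled by the affix -gak
POLE=ol - signalled by the affix mp-
check: mpmasdagak -> mpmasdagak -> mpmasdagak -> mapamasadagak
lemma: masda; VEL=mi; POLE=ol


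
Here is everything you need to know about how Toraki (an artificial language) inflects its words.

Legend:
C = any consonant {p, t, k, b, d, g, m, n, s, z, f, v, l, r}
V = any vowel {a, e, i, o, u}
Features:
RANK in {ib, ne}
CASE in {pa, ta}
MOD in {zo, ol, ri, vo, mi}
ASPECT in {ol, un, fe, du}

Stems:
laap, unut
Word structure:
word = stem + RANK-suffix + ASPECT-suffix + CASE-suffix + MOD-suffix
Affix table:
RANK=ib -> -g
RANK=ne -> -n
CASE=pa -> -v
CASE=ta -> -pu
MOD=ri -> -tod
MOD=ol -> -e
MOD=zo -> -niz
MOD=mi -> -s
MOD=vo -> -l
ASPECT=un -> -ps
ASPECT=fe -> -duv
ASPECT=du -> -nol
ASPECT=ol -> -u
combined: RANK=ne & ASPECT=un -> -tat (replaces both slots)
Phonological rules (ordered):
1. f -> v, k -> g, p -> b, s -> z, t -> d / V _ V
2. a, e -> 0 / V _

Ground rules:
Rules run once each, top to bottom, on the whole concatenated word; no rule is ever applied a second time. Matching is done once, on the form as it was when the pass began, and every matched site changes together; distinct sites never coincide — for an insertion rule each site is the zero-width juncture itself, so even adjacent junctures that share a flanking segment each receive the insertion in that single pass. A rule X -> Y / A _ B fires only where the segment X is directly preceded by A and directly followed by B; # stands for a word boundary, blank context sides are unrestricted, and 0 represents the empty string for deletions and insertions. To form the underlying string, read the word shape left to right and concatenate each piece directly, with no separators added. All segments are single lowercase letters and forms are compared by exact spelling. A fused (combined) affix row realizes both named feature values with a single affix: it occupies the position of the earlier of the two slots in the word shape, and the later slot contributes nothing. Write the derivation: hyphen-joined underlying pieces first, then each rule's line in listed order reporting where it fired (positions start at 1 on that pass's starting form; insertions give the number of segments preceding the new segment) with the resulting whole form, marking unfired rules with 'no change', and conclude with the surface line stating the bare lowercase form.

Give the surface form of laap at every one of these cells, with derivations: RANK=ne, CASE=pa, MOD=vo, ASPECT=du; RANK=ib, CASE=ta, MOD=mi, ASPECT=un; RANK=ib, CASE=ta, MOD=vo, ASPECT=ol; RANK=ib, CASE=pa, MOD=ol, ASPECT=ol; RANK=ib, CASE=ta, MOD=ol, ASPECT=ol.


cell RANK=ne, CASE=pa, MOD=vo, ASPECT=du:
underlying: laap-n-nol-v-l
1. f -> v, k -> g, p -> b, s -> z, t -> d / V _ V: no change
2. a, e -> 0 / V _: fires at position(s) 3: lapnnolvl
surface: lapnnolvl

cell RANK=ib, CASE=ta, MOD=mi, ASPECT=un:
underlying: laap-g-ps-pu-s
1. f -> v, k -> g, p -> b, s -> z, t -> d / V _ V: no change
2. a, e -> 0 / V _: fires at position(s) 3: lapgpspus
surface: lapgpspus

cell RANK=ib, CASE=ta, MOD=vo, ASPECT=ol:
underlying: laap-g-u-pu-l
1. f -> v, k -> g, p -> b, s -> z, t -> d / V _ V: fires at position(s) 7: laapgubul
2. a, e -> 0 / V _: fires at position(s) 3: lapgubul
surface: lapgubul

cell RANK=ib, CASE=pa, MOD=ol, ASPECT=ol:
underlying: laap-g-u-v-e
1. f -> v, k -> g, p -> b, s -> z, t -> d / V _ V: no change
2. a, e -> 0 / V _: fires at position(s) 3: lapguve
surface: lapguve

cell RANK=ib, CASE=ta, MOD=ol, ASPECT=ol:
underlying: laap-g-u-pu-e
1. f -> v, k -> g, p -> b, s -> z, t -> d / V _ V: fires at position(s) 7: laapgubue
2. a, e -> 0 / V _: fires at position(s) 3, 9: lapgubu
surface: lapgubu


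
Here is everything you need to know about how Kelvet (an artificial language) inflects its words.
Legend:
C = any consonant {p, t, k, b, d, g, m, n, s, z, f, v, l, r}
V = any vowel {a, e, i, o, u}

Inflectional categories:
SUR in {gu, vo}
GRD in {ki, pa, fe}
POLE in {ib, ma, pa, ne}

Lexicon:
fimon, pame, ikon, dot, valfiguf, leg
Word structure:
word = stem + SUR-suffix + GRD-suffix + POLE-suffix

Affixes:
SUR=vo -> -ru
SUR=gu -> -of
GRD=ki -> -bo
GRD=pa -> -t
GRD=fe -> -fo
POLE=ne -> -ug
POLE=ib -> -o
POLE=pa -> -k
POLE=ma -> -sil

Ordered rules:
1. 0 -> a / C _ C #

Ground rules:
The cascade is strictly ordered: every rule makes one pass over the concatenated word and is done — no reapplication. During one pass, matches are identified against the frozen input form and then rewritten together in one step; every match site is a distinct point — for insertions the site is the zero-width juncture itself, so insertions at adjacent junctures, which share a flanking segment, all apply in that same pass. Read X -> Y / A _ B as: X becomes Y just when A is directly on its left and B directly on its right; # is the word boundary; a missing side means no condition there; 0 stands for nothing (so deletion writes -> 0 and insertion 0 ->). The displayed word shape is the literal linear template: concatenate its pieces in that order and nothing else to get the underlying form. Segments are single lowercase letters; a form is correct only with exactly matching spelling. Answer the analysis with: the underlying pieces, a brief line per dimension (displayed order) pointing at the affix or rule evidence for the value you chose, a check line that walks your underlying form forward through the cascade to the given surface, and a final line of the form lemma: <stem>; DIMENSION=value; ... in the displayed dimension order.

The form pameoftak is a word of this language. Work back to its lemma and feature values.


underlying: pame-of-t-k
SUR=gu - signalled by the affix -of
GRD=pa - signalled by the affix -t
POLE=pa - signalled by the affix -k
check: pameoftk -> pameoftak
lemma: pame; SUR=gu; GRD=pa; POLE=pa


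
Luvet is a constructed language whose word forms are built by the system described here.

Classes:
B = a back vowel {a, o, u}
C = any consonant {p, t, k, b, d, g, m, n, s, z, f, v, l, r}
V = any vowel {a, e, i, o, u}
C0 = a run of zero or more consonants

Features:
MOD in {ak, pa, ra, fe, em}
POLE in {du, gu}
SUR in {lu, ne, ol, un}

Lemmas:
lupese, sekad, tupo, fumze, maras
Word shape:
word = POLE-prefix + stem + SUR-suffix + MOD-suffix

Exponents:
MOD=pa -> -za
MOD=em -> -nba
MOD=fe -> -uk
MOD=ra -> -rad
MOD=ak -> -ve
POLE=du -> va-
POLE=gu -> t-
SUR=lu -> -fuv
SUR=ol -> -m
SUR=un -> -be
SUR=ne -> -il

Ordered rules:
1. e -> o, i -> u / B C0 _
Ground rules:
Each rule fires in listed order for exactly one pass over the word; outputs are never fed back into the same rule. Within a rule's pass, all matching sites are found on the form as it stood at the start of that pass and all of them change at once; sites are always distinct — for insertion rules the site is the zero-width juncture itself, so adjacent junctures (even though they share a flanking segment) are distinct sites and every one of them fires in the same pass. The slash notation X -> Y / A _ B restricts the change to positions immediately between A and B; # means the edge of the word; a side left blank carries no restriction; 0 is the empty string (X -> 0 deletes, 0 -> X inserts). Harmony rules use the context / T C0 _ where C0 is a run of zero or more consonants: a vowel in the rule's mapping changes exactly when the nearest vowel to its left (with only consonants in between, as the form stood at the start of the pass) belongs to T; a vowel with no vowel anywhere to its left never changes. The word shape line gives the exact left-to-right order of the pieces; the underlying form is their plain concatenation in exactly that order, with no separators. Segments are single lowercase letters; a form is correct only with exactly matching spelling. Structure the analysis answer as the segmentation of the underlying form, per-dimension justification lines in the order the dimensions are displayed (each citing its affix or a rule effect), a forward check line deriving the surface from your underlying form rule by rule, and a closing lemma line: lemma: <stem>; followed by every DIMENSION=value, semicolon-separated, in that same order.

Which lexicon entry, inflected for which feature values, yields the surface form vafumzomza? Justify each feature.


underlying: va-fumze-m-za
MOD=pa - signalled by the affix -za
POLE=du - signalled by the affix va-
SUR=ol - signalled by the affix -m
check: vafumzemza -> vafumzomza
lemma: fumze; MOD=pa; POLE=du; SUR=ol


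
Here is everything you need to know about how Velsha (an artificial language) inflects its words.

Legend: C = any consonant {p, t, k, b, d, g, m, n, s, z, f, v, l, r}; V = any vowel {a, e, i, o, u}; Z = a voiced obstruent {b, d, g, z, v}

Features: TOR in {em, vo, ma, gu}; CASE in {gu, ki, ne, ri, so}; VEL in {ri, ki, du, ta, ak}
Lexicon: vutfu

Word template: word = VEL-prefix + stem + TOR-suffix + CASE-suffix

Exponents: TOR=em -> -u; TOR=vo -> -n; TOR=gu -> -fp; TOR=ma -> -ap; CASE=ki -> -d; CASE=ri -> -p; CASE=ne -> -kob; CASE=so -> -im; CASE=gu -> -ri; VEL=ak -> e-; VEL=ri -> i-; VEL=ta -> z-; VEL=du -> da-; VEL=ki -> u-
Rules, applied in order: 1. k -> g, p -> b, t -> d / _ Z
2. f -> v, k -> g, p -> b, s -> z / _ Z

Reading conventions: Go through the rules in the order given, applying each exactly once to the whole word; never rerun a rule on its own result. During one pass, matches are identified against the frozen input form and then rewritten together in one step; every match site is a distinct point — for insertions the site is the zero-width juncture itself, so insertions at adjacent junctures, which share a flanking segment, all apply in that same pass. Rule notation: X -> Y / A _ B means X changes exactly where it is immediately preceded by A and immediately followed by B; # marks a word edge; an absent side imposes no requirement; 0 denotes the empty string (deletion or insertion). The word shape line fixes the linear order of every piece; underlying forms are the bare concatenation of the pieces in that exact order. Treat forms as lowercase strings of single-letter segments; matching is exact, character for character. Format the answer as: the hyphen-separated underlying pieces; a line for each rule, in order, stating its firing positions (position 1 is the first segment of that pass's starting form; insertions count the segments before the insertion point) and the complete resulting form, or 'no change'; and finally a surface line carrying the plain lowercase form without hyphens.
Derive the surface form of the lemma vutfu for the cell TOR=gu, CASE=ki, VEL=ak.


underlying: e-vutfu-fp-d
1. k -> g, p -> b, t -> d / _ Z: fires at position(s) 8: evutfufbd
2. f -> v, k -> g, p -> b, s -> z / _ Z: fires at position(s) 7: evutfuvbd
surface: evutfuvbd


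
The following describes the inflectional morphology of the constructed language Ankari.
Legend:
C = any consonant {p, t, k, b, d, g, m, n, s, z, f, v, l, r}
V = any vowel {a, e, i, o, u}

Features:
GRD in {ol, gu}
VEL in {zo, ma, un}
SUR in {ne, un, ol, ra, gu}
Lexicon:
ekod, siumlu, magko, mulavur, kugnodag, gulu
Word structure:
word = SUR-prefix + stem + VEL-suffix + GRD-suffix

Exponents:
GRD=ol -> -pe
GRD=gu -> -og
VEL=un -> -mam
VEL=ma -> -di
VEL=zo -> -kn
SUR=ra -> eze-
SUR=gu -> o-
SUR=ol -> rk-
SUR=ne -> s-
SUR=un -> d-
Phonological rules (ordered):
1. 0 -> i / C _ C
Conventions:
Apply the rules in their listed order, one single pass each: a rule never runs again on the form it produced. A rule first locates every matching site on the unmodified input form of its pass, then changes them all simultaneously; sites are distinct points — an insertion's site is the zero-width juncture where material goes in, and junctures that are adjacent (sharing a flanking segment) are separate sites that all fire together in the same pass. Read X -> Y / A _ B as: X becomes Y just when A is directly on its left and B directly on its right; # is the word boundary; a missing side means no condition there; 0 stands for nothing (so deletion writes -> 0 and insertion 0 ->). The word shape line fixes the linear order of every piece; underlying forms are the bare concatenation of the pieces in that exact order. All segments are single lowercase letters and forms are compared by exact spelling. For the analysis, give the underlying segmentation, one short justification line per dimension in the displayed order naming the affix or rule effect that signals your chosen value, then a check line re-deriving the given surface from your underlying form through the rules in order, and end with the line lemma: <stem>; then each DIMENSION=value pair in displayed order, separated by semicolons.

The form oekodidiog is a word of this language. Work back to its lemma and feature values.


underlying: o-ekod-di-og
GRD=gu - signalled by the affix -og
VEL=ma - signalled by the affix -di
SUR=gu - signalled by the affix o-
check: oekoddiog -> oekodidiog
lemma: ekod; GRD=gu; VEL=ma; SUR=gu


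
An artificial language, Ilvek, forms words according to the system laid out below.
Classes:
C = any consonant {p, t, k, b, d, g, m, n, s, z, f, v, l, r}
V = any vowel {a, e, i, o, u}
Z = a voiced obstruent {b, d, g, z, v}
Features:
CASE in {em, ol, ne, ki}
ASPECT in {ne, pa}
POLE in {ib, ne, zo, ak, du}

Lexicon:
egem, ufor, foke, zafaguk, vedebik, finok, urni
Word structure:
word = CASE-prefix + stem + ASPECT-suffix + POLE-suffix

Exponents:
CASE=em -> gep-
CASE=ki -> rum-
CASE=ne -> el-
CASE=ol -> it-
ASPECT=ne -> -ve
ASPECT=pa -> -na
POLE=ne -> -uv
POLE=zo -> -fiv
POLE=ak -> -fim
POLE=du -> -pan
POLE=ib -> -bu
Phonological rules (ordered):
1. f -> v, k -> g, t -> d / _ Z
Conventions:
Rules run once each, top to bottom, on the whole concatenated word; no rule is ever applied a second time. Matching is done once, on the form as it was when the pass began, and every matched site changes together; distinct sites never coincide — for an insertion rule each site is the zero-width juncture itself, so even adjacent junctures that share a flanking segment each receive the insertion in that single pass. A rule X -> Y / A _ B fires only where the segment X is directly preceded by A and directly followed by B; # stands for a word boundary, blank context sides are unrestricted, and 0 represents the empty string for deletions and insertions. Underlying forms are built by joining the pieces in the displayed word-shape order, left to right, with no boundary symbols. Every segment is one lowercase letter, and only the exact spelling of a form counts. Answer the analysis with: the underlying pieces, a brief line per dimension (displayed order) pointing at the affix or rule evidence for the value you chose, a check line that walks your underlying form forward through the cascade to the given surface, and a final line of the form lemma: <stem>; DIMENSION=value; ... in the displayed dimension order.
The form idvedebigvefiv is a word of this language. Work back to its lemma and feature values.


underlying: it-vedebik-ve-fiv
CASE=ol - signalled by the affix it-
ASPECT=ne - signalled by the affix -ve
POLE=zo - signalled by the affix -fiv
check: itvedebikvefiv -> idvedebigvefiv
lemma: vedebik; CASE=ol; ASPECT=ne; POLE=zo


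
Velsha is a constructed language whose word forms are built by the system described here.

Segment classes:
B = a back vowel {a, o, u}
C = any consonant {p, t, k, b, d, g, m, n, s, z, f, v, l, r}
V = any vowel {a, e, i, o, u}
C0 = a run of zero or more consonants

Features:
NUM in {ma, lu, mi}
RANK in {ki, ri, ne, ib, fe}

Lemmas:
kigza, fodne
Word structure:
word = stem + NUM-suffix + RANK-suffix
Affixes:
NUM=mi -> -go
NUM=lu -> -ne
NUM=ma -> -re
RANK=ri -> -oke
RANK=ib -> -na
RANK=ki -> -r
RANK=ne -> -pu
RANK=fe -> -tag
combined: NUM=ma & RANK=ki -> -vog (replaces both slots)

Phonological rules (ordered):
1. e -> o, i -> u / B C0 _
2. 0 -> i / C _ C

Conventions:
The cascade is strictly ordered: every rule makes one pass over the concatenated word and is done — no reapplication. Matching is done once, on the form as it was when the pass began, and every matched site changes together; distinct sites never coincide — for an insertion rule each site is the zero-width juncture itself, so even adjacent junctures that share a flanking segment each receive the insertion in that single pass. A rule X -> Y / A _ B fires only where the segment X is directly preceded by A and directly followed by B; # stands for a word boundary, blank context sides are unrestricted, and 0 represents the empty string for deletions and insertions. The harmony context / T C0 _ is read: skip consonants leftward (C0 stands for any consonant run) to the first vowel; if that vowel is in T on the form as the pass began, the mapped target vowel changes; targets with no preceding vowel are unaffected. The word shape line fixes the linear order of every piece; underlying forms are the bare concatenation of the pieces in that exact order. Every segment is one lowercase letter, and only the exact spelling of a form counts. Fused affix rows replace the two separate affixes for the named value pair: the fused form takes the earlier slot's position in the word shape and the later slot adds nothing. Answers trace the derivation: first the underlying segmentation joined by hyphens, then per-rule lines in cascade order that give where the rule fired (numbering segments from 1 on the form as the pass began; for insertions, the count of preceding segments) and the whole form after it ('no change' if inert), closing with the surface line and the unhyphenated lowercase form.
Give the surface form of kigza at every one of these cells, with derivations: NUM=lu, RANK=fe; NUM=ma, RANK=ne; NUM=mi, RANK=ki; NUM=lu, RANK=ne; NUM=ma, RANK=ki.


cell NUM=lu, RANK=fe:
underlying: kigza-ne-tag
1. e -> o, i -> u / B C0 _: fires at position(s) 7: kigzanotag
2. 0 -> i / C _ C: inserts after position(s) 3: kigizanotag
surface: kigizanotag

cell NUM=ma, RANK=ne:
underlying: kigza-re-pu
1. e -> o, i -> u / B C0 _: fires at position(s) 7: kigzaropu
2. 0 -> i / C _ C: inserts after position(s) 3: kigizaropu
surface: kigizaropu

cell NUM=mi, RANK=ki:
underlying: kigza-go-r
1. e -> o, i -> u / B C0 _: no change
2. 0 -> i / C _ C: inserts after position(s) 3: kigizagor
surface: kigizagor

cell NUM=lu, RANK=ne:
underlying: kigza-ne-pu
1. e -> o, i -> u / B C0 _: fires at position(s) 7: kigzanopu
2. 0 -> i / C _ C: inserts after position(s) 3: kigizanopu
surface: kigizanopu

cell NUM=ma, RANK=ki:
underlying: kigza-vog
1. e -> o, i -> u / B C0 _: no change
2. 0 -> i / C _ C: inserts after position(s) 3: kigizavog
surface: kigizavog


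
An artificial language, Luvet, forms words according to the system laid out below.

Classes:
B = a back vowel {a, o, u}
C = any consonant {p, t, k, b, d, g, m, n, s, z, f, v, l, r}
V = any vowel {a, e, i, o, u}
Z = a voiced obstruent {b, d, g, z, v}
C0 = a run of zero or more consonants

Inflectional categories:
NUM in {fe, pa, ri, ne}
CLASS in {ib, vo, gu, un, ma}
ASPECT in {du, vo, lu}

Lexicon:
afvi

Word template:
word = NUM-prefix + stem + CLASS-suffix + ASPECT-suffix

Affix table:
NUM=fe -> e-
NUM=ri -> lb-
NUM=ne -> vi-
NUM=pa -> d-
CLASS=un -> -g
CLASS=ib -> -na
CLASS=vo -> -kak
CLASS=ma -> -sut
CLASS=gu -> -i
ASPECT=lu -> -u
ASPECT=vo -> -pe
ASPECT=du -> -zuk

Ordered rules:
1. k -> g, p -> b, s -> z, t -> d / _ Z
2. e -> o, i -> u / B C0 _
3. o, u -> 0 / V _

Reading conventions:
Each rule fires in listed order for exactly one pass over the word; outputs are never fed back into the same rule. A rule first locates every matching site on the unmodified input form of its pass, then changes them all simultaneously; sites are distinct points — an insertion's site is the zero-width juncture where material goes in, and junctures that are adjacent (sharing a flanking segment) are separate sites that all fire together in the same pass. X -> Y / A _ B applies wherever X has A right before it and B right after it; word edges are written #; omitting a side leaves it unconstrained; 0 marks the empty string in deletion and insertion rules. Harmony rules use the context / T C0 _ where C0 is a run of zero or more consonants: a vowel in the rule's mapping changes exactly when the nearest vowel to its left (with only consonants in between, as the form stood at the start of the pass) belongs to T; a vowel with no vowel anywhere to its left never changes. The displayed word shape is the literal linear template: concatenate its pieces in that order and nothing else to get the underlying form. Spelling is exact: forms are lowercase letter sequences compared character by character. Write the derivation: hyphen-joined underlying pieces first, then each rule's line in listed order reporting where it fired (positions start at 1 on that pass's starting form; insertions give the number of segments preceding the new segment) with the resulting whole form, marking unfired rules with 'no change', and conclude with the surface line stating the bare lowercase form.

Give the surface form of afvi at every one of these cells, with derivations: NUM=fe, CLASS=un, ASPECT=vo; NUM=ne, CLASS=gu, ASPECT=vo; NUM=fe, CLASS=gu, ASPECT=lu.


cell NUM=fe, CLASS=un, ASPECT=vo:
underlying: e-afvi-g-pe
1. k -> g, p -> b, s -> z, t -> d / _ Z: no change
2. e -> o, i -> u / B C0 _: fires at position(s) 5: eafvugpe
3. o, u -> 0 / V _: no change
surface: eafvugpe

cell NUM=ne, CLASS=gu, ASPECT=vo:
underlying: vi-afvi-i-pe
1. k -> g, p -> b, s -> z, t -> d / _ Z: no change
2. e -> o, i -> u / B C0 _: fires at position(s) 6: viafvuipe
3. o, u -> 0 / V _: no change
surface: viafvuipe

cell NUM=fe, CLASS=gu, ASPECT=lu:
underlying: e-afvi-i-u
1. k -> g, p -> b, s -> z, t -> d / _ Z: no change
2. e -> o, i -> u / B C0 _: fires at position(s) 5: eafvuiu
3. o, u -> 0 / V _: fires at position(s) 7: eafvui
surface: eafvui


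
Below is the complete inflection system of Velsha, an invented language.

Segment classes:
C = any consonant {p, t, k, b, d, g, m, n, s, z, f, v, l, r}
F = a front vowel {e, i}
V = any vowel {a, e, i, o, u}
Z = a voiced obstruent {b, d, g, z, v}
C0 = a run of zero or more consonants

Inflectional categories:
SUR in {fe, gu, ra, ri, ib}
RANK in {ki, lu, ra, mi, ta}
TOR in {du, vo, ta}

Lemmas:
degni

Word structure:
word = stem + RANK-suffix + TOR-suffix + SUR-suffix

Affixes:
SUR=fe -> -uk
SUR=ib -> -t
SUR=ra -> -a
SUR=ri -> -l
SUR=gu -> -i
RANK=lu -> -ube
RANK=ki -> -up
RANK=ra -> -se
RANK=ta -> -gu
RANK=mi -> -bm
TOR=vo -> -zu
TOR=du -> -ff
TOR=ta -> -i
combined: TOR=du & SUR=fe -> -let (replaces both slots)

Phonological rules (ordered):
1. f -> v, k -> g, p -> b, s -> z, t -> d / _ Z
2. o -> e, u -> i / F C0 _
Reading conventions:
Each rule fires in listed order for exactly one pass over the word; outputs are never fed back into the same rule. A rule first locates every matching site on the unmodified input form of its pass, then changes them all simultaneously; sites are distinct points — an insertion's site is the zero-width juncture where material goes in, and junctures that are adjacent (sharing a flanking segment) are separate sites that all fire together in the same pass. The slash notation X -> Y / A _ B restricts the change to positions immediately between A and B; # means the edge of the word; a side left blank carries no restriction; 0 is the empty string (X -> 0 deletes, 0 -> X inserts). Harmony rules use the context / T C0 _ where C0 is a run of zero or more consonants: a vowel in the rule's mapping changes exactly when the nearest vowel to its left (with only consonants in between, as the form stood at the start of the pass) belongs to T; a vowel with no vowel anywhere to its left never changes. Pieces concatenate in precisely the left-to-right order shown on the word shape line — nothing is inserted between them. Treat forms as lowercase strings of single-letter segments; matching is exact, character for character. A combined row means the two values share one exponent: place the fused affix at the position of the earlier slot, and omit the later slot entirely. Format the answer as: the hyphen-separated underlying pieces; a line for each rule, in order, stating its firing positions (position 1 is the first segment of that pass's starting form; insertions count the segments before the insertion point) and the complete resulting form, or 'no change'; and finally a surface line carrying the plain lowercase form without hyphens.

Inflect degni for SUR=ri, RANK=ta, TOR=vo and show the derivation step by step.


underlying: degni-gu-zu-l
1. f -> v, k -> g, p -> b, s -> z, t -> d / _ Z: no change
2. o -> e, u -> i / F C0 _: fires at position(s) 7: degnigizul
surface: degnigizul


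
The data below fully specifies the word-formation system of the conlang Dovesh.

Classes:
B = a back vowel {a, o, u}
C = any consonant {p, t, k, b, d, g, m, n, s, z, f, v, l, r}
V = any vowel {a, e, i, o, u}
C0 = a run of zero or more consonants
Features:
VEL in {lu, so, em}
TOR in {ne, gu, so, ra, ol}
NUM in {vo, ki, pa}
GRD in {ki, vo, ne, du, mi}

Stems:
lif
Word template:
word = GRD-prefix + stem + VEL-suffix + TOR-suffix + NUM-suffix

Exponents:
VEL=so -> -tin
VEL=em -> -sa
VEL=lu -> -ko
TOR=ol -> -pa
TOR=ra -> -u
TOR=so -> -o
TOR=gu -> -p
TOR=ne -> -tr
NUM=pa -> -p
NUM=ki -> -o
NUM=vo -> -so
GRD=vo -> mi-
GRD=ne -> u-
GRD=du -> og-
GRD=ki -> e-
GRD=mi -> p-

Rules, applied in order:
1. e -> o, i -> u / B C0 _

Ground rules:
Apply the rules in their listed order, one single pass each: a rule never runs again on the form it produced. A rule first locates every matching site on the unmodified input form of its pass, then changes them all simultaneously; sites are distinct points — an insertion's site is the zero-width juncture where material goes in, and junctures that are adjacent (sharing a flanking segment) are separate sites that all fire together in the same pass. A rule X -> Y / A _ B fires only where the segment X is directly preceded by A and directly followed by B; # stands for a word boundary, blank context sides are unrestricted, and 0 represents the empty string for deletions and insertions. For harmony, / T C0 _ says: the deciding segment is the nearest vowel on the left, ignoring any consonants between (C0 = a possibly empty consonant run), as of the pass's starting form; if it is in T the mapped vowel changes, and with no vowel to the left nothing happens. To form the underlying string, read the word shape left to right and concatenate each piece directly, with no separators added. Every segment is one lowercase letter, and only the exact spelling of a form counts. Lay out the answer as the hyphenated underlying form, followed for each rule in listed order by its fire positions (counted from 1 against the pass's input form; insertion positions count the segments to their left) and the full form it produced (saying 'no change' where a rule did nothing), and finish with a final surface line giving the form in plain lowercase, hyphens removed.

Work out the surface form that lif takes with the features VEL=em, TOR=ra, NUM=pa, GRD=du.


underlying: og-lif-sa-u-p
1. e -> o, i -> u / B C0 _: fires at position(s) 4: oglufsaup
surface: oglufsaup


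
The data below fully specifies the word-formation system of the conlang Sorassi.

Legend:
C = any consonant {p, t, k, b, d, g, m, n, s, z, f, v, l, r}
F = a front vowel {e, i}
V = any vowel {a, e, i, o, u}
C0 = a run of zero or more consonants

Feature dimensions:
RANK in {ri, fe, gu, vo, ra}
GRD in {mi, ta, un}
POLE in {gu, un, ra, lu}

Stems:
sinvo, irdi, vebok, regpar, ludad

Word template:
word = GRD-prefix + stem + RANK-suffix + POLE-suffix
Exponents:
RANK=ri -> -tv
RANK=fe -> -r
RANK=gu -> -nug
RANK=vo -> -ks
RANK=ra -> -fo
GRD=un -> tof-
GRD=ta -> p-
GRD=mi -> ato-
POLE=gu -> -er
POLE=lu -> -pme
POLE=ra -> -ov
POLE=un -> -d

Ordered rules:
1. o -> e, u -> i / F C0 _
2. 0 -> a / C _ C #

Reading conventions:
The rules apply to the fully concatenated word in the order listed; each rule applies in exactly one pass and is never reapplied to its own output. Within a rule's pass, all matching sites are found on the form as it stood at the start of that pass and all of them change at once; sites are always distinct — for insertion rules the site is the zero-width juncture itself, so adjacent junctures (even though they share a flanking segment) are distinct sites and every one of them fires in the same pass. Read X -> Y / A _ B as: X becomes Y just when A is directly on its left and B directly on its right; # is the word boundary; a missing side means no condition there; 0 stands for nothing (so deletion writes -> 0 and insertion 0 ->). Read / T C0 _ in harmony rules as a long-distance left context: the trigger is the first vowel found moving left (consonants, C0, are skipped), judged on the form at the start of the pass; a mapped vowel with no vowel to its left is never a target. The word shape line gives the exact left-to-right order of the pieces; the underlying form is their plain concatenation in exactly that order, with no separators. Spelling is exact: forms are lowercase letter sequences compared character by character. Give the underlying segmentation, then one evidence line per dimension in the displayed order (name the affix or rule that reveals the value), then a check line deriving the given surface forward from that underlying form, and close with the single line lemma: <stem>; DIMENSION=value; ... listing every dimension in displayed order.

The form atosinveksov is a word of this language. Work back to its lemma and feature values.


underlying: ato-sinvo-ks-ov
RANK=vo - signalled by the affix -ks
GRD=mi - signalled by the affix ato-
POLE=ra - signalled by the affix -ov
check: atosinvoksov -> atosinveksov -> atosinveksov
lemma: sinvo; RANK=vo; GRD=mi; POLE=ra


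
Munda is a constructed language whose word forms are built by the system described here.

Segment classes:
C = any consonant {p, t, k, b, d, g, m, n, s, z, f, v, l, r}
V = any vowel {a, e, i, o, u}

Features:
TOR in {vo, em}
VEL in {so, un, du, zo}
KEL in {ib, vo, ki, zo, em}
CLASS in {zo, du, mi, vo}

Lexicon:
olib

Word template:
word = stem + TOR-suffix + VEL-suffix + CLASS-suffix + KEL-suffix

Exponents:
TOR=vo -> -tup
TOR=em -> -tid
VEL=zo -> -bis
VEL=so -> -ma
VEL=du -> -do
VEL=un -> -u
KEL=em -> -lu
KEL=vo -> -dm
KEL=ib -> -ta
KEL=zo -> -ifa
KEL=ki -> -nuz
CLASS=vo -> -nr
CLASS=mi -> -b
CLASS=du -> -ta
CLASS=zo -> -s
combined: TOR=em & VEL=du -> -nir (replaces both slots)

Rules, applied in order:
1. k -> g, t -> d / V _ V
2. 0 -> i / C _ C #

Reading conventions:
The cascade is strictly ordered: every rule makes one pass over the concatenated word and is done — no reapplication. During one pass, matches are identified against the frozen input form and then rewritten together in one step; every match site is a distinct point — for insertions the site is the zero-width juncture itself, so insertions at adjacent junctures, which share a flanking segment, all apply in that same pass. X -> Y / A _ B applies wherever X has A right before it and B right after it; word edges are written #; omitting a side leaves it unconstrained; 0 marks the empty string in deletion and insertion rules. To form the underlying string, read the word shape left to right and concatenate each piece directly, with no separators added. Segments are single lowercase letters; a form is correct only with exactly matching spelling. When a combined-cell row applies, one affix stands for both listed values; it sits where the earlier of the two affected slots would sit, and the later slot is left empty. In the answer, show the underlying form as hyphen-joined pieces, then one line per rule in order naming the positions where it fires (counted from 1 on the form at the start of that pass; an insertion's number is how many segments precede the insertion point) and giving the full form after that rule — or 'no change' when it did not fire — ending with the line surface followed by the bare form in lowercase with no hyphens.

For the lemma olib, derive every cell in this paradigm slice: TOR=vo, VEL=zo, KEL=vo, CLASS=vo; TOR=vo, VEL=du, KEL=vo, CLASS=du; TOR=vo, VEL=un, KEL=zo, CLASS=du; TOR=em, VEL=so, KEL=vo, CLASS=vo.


cell TOR=vo, VEL=zo, KEL=vo, CLASS=vo:
underlying: olib-tup-bis-nr-dm
1. k -> g, t -> d / V _ V: no change
2. 0 -> i / C _ C #: inserts after position(s) 13: olibtupbisnrdim
surface: olibtupbisnrdim

cell TOR=vo, VEL=du, KEL=vo, CLASS=du:
underlying: olib-tup-do-ta-dm
1. k -> g, t -> d / V _ V: fires at position(s) 10: olibtupdodadm
2. 0 -> i / C _ C #: inserts after position(s) 12: olibtupdodadim
surface: olibtupdodadim

cell TOR=vo, VEL=un, KEL=zo, CLASS=du:
underlying: olib-tup-u-ta-ifa
1. k -> g, t -> d / V _ V: fires at position(s) 9: olibtupudaifa
2. 0 -> i / C _ C #: no change
surface: olibtupudaifa

cell TOR=em, VEL=so, KEL=vo, CLASS=vo:
underlying: olib-tid-ma-nr-dm
1. k -> g, t -> d / V _ V: no change
2. 0 -> i / C _ C #: inserts after position(s) 12: olibtidmanrdim
surface: olibtidmanrdim
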